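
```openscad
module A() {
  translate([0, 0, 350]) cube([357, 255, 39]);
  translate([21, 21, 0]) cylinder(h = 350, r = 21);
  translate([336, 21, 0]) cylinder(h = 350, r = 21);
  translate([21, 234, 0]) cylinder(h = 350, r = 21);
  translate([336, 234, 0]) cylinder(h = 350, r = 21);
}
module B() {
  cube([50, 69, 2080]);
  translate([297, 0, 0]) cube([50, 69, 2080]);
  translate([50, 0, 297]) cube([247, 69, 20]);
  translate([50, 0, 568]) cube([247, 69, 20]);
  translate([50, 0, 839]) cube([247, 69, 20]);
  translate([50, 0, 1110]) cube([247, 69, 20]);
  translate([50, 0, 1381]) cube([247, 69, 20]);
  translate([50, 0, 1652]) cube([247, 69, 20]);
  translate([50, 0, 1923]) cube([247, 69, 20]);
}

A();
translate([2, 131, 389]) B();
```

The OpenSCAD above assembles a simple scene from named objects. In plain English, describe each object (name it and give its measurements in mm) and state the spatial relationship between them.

A is a four-legged stool. The seat is 357×255 mm, 39 mm thick, top at z = 389 mm. It stands on four round legs, each 42 mm in diameter, from z = 0 to the seat underside, each leg's axis is inset half a diameter from the nearest pair of seat edges (so the leg's bounding box is flush with the corner).

B is a wooden ladder with two side rails of 50×69 mm section and 2080 mm height, set 347 mm apart overall. Between them run 7 rectangular rungs (69 mm deep, 20 mm thick), front faces flush with the rails' −y face. The bottom of the first rung is 297 mm above the floor and each subsequent rung is 271 mm higher than the one below.

The ladder is on top of the stool.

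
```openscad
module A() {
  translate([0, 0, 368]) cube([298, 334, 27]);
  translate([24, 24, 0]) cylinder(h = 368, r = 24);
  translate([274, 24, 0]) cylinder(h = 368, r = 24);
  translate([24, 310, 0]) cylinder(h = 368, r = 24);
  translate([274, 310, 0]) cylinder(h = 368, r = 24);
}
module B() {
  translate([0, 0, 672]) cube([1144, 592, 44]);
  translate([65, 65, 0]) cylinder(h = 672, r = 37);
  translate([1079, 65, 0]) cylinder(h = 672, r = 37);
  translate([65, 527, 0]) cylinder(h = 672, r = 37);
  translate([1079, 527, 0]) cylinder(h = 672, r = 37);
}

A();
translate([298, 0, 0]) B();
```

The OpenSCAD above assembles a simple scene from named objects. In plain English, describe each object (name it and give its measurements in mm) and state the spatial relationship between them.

A is a four-legged stool. The seat is a 298×334×27 mm slab whose top surface is at z = 395 mm; four round legs, each 48 mm in diameter, run from the floor (z = 0) to the underside of the seat, each leg's axis is inset half a diameter from the nearest pair of seat edges (so the leg's bounding box is flush with the corner).

B is a table with a 1144×592 mm rectangular top, 44 mm thick, top surface at z = 716 mm, supported by four round legs of 74 mm diameter, each leg's bounding box inset 28 mm from the nearest pair of top edges, running from the floor.

The table is against the stool's +x side, with their −y faces flush.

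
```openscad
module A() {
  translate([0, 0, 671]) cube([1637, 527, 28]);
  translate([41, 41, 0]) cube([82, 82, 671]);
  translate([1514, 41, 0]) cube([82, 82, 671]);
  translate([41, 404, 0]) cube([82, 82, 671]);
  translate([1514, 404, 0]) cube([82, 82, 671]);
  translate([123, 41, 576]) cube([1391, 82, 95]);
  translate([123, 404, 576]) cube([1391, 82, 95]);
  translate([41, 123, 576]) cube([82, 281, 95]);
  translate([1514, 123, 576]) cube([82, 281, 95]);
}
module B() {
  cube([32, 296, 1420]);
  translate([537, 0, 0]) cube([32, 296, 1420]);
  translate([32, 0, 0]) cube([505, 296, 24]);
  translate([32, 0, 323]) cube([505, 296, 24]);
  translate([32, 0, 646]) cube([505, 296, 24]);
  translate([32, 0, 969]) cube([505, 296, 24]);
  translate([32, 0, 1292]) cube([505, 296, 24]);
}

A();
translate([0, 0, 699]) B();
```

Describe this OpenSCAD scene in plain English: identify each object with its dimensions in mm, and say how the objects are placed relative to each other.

A is a table: top 1637 mm (x) × 527 mm (y), 28 mm thick, upper face at z = 699 mm, on four 82×82 mm square legs, each inset 41 mm from the nearest pair of top edges, running from z = 0 to the bottom of the top. Four apron rails, 82 mm thick and 95 mm tall, run between adjacent legs with their top edges flush with the underside of the top and their outer faces flush with the legs' outer faces.

B is an open bookshelf. Two side panels, each 32 mm thick, 296 mm deep and 1420 mm tall, stand 569 mm apart (outside-to-outside). Between them sit 5 shelves, each 24 mm thick and 296 mm deep, spanning the full gap between the sides. The bottom shelf rests on the floor (its underside at z = 0) and the clear gap between one shelf's top and the next shelf's underside is 299 mm.

The bookshelf is on top of the table.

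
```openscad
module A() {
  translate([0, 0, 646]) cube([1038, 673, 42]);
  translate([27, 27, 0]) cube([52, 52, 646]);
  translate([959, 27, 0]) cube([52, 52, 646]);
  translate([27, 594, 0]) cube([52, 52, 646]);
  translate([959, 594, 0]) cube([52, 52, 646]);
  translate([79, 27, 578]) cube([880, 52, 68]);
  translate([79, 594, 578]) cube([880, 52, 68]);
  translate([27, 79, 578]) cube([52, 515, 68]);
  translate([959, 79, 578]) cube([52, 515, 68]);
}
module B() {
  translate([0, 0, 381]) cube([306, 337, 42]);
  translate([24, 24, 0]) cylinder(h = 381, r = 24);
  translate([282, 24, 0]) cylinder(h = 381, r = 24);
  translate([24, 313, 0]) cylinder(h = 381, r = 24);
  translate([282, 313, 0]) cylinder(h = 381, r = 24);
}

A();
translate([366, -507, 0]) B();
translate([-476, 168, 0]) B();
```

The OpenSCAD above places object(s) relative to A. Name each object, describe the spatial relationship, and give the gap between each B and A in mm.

A is a table. B is a stool. Two stools sit around the table at the −y, −x sides. The gap between each stool and the table is 170 mm.

Each stool's nearest face is 170 mm from the table's bounding box.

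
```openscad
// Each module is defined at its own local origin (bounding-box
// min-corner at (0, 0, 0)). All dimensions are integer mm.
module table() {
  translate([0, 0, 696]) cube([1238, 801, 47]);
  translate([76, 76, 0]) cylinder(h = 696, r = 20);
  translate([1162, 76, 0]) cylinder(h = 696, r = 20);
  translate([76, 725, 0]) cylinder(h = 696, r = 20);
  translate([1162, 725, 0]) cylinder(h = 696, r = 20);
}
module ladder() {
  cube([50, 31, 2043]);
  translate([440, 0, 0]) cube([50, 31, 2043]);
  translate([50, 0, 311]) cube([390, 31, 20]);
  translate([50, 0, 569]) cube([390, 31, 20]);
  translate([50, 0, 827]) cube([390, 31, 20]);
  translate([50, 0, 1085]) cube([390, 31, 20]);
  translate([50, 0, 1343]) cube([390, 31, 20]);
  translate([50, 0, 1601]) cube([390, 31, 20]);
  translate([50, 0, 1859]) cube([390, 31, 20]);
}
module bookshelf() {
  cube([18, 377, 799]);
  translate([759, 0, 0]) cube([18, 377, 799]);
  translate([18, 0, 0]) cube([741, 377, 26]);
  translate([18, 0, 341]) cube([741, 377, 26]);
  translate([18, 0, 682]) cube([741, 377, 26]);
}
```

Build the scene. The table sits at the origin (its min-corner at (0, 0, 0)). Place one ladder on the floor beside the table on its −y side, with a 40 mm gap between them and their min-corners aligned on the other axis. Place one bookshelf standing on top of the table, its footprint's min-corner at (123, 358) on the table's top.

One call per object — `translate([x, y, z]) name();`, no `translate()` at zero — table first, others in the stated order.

table();
translate([0, -71, 0]) ladder();
translate([123, 358, 743]) bookshelf();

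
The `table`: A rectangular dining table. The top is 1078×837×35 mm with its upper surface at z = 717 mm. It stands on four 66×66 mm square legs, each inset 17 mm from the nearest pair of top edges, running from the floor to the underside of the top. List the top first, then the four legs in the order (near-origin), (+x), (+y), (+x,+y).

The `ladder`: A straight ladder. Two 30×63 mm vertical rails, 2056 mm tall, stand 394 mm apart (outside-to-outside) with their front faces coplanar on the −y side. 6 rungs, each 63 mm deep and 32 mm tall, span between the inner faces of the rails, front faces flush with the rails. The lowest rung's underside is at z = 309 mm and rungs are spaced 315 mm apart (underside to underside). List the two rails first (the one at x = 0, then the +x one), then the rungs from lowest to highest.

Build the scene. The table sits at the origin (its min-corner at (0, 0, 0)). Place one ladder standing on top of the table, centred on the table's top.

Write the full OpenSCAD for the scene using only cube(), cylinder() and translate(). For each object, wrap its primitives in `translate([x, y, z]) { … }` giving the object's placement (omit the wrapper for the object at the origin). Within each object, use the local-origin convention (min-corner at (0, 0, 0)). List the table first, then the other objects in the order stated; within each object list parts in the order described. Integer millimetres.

translate([0, 0, 682]) cube([1078, 837, 35]);
translate([17, 17, 0]) cube([66, 66, 682]);
translate([995, 17, 0]) cube([66, 66, 682]);
translate([17, 754, 0]) cube([66, 66, 682]);
translate([995, 754, 0]) cube([66, 66, 682]);
translate([342, 387, 717]) {
  cube([30, 63, 2056]);
  translate([364, 0, 0]) cube([30, 63, 2056]);
  translate([30, 0, 309]) cube([334, 63, 32]);
  translate([30, 0, 624]) cube([334, 63, 32]);
  translate([30, 0, 939]) cube([334, 63, 32]);
  translate([30, 0, 1254]) cube([334, 63, 32]);
  translate([30, 0, 1569]) cube([334, 63, 32]);
  translate([30, 0, 1884]) cube([334, 63, 32]);
}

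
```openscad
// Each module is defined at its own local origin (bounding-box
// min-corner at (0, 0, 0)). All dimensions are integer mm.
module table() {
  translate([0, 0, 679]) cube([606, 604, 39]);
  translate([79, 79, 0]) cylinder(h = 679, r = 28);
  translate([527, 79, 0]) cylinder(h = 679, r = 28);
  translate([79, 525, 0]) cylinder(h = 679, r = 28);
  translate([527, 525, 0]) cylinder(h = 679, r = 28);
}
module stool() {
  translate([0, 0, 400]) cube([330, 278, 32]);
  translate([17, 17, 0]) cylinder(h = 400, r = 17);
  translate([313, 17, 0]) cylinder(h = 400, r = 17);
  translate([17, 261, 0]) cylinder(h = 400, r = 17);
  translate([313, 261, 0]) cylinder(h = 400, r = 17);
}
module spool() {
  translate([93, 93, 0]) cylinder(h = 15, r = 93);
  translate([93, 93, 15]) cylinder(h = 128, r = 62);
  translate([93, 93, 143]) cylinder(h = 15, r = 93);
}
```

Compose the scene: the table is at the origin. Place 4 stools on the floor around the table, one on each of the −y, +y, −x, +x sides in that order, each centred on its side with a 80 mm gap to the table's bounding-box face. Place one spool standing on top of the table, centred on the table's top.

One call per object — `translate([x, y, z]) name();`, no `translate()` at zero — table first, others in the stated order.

table();
translate([138, -358, 0]) stool();
translate([138, 684, 0]) stool();
translate([-410, 163, 0]) stool();
translate([686, 163, 0]) stool();
translate([210, 209, 718]) spool();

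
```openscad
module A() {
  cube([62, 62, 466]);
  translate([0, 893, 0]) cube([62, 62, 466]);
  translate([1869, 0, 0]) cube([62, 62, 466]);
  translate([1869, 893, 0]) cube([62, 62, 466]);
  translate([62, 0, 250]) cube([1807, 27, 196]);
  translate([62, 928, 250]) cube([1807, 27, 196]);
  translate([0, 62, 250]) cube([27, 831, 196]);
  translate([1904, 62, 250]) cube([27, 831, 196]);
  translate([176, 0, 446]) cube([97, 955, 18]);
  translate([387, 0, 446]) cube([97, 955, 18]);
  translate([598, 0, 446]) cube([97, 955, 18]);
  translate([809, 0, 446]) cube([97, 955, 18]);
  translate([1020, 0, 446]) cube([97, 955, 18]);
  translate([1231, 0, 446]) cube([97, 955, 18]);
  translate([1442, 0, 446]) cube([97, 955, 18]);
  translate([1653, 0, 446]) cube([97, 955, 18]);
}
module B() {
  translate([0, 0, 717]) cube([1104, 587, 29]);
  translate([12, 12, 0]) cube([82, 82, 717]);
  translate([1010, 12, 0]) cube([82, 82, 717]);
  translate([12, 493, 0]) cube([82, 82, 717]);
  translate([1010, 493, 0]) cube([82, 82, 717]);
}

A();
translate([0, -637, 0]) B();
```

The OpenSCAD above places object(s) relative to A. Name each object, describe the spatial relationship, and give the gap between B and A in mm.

The table's nearest face is 50 mm from the bed frame's −y face.

A is a bed frame. B is a table. The table is on the floor beside the bed frame on its −y side. The gap between the table and the bed frame is 50 mm.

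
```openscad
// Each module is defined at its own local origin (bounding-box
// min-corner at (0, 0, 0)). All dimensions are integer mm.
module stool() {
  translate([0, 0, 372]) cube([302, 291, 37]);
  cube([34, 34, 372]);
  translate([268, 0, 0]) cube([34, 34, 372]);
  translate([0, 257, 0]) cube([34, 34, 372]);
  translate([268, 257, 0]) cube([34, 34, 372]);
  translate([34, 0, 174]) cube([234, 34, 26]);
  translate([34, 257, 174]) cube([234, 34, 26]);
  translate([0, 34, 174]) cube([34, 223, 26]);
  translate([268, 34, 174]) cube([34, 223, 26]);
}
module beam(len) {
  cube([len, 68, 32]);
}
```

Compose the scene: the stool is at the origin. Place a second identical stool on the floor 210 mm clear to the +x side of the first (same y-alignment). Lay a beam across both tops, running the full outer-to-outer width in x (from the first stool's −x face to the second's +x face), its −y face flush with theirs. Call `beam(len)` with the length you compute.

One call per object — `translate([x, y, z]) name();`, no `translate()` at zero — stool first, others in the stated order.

stool();
translate([512, 0, 0]) stool();
translate([0, 0, 409]) beam(814);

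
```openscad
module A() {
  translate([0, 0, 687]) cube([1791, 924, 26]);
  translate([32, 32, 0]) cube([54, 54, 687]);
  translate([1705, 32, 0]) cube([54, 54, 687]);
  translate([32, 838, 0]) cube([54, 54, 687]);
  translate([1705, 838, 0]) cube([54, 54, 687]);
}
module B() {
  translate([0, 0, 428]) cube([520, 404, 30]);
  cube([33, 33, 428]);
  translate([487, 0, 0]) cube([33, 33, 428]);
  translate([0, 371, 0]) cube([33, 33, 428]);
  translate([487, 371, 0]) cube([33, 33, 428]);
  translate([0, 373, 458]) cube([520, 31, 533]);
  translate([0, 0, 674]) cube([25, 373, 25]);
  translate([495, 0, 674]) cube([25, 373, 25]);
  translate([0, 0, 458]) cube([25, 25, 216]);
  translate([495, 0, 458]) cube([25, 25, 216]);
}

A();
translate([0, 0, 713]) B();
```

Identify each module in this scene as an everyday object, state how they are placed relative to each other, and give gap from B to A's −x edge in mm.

The chair's min-x is at 0; the table's min-x is 0; gap = 0 mm.

A is a table. B is a chair. The chair is on top of the table. The gap from the chair to the table's −x edge is 0 mm.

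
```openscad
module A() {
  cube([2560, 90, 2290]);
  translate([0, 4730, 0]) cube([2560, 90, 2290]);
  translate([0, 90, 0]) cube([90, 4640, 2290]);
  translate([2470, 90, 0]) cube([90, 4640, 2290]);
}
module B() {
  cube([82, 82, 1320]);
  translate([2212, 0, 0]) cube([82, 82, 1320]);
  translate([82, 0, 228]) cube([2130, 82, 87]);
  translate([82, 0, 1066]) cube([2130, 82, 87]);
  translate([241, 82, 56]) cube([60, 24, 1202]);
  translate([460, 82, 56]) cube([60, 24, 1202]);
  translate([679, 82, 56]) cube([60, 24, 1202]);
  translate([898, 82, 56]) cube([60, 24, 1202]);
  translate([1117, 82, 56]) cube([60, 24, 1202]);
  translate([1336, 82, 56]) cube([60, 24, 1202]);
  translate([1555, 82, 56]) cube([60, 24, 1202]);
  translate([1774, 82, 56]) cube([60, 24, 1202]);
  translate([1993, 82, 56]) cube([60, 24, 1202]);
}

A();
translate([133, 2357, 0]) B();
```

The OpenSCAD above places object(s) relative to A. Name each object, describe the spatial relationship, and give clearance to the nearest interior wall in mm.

A is a house frame. B is a fence section. The fence section sits inside the house frame, centred. The clearance to the nearest interior wall is 43 mm.

Clearances: x = 43, y = 2267; minimum 43 mm.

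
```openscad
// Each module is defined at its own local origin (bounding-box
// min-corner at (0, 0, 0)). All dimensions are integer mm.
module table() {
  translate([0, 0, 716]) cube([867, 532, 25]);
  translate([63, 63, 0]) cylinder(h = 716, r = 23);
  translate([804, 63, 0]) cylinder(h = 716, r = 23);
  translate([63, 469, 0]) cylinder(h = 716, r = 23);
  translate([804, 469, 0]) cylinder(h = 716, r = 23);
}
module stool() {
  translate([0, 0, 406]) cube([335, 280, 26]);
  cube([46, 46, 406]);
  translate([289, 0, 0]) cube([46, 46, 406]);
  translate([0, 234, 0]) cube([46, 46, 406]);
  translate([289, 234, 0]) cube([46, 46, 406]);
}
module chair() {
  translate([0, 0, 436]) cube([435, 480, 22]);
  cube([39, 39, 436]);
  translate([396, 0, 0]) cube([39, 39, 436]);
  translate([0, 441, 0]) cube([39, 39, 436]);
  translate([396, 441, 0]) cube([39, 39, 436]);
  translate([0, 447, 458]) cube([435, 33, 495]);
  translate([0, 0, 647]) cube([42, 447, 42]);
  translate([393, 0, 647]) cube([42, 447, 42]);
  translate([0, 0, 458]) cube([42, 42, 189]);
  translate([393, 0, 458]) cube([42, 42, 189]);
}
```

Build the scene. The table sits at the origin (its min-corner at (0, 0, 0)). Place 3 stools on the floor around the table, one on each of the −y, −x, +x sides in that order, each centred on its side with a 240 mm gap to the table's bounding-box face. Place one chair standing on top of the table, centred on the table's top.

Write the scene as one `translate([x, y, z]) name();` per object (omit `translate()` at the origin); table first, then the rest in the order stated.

table();
translate([266, -520, 0]) stool();
translate([-575, 126, 0]) stool();
translate([1107, 126, 0]) stool();
translate([216, 26, 741]) chair();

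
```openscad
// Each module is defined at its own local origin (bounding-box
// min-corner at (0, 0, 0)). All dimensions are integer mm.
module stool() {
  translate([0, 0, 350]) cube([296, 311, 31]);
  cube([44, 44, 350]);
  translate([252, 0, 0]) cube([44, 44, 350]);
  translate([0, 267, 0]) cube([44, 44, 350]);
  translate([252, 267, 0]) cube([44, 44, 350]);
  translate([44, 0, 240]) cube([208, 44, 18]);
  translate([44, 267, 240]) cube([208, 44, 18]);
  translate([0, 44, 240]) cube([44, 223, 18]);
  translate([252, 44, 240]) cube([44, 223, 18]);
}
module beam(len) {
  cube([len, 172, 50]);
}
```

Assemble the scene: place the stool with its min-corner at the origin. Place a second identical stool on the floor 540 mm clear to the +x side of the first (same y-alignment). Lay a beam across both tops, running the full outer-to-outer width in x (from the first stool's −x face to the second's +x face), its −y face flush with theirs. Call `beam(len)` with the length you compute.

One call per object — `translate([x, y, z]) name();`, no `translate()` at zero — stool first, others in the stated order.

stool();
translate([836, 0, 0]) stool();
translate([0, 0, 381]) beam(1132);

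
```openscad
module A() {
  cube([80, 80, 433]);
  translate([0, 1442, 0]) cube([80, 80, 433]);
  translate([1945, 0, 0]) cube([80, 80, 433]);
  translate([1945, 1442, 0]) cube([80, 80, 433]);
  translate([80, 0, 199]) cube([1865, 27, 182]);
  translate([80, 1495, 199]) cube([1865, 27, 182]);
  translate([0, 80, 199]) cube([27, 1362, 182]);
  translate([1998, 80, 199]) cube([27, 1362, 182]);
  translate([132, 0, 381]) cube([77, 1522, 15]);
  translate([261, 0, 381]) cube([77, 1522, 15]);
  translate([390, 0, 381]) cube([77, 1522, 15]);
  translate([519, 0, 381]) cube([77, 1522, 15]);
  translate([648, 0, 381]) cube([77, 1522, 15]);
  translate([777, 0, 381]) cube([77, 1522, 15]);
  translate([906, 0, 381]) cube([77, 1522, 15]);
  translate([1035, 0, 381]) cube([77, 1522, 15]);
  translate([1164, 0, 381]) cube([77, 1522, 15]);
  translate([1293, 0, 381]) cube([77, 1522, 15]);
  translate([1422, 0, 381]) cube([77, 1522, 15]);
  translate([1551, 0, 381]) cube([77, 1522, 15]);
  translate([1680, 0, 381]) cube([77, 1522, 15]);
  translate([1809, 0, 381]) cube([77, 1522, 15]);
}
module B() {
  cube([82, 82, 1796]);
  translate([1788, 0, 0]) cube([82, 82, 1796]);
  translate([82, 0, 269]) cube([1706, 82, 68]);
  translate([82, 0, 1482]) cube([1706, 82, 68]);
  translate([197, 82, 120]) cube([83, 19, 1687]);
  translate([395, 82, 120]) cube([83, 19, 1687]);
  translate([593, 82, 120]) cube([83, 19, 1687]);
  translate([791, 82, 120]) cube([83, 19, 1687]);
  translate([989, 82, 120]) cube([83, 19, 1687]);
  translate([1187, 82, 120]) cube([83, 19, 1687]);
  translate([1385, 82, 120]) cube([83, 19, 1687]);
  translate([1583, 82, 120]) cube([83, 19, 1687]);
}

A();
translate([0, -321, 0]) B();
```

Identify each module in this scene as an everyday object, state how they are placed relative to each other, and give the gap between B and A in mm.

The fence section's nearest face is 220 mm from the bed frame's −y face.

A is a bed frame. B is a fence section. The fence section is on the floor beside the bed frame on its −y side. The gap between the fence section and the bed frame is 220 mm.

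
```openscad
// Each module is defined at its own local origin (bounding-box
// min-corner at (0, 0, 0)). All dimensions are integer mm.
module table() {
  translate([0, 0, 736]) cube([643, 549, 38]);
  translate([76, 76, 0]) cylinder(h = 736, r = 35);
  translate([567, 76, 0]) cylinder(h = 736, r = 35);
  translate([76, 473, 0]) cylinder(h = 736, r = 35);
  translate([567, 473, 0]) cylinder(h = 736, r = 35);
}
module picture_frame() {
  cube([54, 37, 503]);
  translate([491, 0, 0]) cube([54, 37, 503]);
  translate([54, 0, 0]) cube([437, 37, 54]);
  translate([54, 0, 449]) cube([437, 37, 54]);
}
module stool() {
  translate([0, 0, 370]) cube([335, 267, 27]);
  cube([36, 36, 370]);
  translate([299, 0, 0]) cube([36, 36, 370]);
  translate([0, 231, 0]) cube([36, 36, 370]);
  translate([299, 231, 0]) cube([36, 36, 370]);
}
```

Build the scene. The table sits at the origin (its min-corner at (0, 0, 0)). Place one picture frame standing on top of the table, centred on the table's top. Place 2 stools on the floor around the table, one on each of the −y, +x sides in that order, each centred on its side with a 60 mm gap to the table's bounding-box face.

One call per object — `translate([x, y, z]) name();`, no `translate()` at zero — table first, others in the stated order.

table();
translate([49, 256, 774]) picture_frame();
translate([154, -327, 0]) stool();
translate([703, 141, 0]) stool();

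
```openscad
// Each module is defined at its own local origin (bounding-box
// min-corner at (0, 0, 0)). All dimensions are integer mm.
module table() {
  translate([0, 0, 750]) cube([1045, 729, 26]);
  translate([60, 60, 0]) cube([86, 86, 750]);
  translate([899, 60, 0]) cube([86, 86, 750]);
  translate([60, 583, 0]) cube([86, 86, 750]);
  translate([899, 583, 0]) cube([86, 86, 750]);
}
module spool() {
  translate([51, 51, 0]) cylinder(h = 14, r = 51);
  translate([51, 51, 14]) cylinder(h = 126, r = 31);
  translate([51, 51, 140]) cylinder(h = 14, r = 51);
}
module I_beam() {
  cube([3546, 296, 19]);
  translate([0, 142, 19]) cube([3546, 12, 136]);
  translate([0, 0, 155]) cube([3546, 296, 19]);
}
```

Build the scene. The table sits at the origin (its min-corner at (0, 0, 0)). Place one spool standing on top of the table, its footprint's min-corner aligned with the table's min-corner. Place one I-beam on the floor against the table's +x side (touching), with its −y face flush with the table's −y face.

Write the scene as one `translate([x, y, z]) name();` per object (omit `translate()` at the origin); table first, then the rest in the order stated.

table();
translate([0, 0, 776]) spool();
translate([1045, 0, 0]) I_beam();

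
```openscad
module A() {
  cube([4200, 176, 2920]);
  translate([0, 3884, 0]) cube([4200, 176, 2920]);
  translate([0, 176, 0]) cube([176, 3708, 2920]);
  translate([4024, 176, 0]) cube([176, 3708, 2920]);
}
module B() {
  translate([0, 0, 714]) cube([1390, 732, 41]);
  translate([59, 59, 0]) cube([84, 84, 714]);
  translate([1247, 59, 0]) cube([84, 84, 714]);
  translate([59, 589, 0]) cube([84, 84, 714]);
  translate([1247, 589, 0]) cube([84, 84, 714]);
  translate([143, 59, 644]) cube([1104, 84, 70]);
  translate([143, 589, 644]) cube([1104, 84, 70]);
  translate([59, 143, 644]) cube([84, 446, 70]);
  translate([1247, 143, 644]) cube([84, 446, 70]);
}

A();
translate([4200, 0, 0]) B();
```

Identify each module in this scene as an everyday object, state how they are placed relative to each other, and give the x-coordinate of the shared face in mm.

A is a house frame. B is a table. The table is against the house frame's +x side, with their −y faces flush. The x-coordinate of the shared face is 4200 mm.

The house frame's +x face and the table's −x face are both at x = 4200 mm.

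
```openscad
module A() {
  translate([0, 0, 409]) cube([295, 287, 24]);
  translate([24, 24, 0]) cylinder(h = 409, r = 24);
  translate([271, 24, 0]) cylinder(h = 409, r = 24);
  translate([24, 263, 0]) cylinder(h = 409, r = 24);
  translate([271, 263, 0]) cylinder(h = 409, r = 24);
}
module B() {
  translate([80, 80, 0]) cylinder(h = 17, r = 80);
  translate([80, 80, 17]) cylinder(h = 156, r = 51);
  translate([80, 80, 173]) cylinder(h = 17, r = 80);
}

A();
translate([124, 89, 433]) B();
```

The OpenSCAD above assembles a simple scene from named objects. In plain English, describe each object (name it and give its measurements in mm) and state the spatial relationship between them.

A is a four-legged stool. The seat is 295×287 mm, 24 mm thick, top at z = 433 mm. It stands on four round legs, each 48 mm in diameter, from z = 0 to the seat underside, each leg's axis is inset half a diameter from the nearest pair of seat edges (so the leg's bounding box is flush with the corner).

B is a spool: two coaxial disc flanges of radius 80 mm and thickness 17 mm, joined by a core cylinder of radius 51 mm and height 156 mm. The lower flange rests on z = 0 and the three cylinders share a vertical axis.

The spool is on top of the stool.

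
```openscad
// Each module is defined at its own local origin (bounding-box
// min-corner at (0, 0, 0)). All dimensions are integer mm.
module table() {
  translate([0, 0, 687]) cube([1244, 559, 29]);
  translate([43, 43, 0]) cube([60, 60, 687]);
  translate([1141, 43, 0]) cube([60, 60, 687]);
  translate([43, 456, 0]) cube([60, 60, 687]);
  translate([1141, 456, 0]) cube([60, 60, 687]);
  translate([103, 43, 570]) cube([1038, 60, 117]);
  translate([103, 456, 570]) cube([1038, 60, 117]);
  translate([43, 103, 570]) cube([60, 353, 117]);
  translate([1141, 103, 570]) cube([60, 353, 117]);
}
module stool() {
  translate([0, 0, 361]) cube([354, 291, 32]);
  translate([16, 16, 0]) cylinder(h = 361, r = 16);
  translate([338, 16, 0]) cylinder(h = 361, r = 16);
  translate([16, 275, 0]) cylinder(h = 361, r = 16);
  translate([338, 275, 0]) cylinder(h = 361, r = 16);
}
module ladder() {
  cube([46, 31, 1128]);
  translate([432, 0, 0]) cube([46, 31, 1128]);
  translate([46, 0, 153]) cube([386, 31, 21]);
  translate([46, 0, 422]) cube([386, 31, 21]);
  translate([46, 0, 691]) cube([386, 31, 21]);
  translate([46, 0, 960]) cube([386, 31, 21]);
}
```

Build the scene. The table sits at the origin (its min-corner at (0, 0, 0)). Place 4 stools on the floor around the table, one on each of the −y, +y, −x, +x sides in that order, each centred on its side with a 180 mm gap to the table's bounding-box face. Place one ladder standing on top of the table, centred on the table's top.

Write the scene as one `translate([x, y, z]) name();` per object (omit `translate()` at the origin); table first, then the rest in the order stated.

table();
translate([445, -471, 0]) stool();
translate([445, 739, 0]) stool();
translate([-534, 134, 0]) stool();
translate([1424, 134, 0]) stool();
translate([383, 264, 716]) ladder();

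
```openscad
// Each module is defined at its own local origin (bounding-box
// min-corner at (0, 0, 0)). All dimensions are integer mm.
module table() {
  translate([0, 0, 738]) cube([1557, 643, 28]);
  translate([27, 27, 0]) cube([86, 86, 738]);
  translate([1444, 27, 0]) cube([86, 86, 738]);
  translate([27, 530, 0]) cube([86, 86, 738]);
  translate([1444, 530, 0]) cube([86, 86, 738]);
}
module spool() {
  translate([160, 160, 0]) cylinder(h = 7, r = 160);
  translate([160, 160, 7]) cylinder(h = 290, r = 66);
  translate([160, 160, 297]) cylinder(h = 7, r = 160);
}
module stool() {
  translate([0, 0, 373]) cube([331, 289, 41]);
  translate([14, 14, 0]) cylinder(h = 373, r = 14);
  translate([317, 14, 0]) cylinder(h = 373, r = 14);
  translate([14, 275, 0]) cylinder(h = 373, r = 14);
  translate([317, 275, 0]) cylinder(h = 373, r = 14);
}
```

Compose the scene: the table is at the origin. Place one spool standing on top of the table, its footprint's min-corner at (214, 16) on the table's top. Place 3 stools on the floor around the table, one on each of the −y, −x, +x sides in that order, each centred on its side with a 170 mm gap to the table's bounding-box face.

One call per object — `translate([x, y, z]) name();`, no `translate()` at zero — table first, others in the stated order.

table();
translate([214, 16, 766]) spool();
translate([613, -459, 0]) stool();
translate([-501, 177, 0]) stool();
translate([1727, 177, 0]) stool();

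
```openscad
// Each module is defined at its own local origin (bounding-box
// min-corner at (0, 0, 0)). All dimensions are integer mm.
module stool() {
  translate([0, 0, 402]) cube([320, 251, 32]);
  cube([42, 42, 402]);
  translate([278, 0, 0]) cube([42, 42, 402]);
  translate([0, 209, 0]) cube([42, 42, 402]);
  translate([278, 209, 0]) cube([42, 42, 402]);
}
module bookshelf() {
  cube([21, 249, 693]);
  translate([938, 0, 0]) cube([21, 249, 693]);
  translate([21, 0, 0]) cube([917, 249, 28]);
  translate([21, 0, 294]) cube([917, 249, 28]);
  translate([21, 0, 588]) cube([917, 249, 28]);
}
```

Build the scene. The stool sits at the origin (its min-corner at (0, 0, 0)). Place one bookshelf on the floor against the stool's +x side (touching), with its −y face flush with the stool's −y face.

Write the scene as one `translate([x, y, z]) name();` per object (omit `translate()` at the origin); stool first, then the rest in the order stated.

stool();
translate([320, 0, 0]) bookshelf();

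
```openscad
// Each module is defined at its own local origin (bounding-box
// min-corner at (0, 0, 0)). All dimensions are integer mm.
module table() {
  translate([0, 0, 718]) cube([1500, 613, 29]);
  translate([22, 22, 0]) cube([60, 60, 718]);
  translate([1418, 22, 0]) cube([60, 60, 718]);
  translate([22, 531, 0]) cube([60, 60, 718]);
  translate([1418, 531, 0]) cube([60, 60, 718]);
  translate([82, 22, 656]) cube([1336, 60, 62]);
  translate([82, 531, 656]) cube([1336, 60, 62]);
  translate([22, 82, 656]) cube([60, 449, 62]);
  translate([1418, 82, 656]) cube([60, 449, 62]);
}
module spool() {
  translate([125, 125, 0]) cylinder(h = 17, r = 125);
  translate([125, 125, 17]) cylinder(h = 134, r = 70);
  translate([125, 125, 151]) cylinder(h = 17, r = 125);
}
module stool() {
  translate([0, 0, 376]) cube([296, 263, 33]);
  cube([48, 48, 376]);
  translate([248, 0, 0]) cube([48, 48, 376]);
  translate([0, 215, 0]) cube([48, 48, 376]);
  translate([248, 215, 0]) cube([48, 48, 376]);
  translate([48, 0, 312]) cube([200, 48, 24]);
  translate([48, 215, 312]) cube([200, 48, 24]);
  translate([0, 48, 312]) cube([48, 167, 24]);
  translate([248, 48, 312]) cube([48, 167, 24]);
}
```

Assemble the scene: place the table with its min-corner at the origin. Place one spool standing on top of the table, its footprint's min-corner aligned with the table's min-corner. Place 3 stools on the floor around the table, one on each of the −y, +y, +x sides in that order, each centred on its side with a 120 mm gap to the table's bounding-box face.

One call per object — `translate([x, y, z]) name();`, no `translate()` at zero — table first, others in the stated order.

table();
translate([0, 0, 747]) spool();
translate([602, -383, 0]) stool();
translate([602, 733, 0]) stool();
translate([1620, 175, 0]) stool();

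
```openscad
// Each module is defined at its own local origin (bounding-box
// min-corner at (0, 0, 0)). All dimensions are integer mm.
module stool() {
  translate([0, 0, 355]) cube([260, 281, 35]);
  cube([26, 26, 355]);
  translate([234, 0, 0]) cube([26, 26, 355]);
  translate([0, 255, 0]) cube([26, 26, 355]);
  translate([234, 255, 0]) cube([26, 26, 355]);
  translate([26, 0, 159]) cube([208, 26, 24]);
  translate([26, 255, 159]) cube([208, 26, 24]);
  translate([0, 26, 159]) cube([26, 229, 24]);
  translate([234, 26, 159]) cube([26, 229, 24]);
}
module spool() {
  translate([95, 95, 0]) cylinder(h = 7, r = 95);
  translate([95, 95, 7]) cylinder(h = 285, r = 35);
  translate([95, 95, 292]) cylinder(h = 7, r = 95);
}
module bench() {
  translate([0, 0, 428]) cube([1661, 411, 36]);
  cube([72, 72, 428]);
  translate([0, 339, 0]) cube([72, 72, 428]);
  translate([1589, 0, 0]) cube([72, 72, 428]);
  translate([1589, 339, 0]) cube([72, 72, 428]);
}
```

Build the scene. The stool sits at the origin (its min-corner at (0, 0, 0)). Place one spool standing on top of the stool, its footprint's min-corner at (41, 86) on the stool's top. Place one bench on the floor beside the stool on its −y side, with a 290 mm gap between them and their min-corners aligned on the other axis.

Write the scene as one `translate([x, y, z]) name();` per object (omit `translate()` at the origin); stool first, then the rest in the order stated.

stool();
translate([41, 86, 390]) spool();
translate([0, -701, 0]) bench();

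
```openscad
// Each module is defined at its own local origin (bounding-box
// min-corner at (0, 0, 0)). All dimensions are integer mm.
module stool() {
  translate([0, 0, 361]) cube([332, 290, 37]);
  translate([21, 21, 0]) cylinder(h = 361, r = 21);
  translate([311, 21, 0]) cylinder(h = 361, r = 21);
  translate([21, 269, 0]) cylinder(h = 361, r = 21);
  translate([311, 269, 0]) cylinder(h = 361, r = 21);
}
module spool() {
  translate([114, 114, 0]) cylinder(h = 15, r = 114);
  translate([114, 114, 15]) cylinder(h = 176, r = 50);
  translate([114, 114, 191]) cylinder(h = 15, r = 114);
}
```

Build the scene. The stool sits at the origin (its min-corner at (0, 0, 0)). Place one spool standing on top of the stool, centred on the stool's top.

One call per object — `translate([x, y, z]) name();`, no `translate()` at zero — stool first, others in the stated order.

stool();
translate([52, 31, 398]) spool();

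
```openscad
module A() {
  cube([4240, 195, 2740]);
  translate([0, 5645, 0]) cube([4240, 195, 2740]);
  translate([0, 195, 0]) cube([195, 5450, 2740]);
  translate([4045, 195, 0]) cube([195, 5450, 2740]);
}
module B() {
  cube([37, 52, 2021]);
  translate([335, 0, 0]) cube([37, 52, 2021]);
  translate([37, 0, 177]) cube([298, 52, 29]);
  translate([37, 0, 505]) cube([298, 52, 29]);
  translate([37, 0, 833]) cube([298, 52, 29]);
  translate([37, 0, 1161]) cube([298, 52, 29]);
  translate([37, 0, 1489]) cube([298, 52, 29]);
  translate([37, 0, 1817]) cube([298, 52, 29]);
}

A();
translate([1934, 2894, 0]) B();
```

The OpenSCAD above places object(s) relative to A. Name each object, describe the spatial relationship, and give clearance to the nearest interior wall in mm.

A is a house frame. B is a ladder. The ladder sits inside the house frame, centred. The clearance to the nearest interior wall is 1739 mm.

Clearances: x = 1739, y = 2699; minimum 1739 mm.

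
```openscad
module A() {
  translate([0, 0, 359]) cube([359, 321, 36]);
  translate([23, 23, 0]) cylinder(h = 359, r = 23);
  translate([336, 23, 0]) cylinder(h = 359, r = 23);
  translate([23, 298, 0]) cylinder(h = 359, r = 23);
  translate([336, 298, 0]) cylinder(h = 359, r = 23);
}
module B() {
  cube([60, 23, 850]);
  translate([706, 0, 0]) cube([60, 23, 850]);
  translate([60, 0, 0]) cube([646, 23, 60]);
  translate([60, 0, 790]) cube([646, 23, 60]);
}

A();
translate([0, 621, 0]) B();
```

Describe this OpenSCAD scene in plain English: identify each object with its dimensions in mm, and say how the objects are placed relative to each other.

A is a four-legged stool. The seat is a 359×321×36 mm slab whose top surface is at z = 395 mm; four round legs, each 46 mm in diameter, run from the floor (z = 0) to the underside of the seat, each leg's axis is inset half a diameter from the nearest pair of seat edges (so the leg's bounding box is flush with the corner).

B is a rectangular picture frame lying in the x–z plane (depth along y). The opening is 646 mm wide (x) by 730 mm tall (z), surrounded by a border 60 mm wide on all four sides. The frame is 23 mm deep and is made of two full-height vertical stiles with two horizontal rails fitted between them.

The picture frame is on the floor beside the stool on its +y side.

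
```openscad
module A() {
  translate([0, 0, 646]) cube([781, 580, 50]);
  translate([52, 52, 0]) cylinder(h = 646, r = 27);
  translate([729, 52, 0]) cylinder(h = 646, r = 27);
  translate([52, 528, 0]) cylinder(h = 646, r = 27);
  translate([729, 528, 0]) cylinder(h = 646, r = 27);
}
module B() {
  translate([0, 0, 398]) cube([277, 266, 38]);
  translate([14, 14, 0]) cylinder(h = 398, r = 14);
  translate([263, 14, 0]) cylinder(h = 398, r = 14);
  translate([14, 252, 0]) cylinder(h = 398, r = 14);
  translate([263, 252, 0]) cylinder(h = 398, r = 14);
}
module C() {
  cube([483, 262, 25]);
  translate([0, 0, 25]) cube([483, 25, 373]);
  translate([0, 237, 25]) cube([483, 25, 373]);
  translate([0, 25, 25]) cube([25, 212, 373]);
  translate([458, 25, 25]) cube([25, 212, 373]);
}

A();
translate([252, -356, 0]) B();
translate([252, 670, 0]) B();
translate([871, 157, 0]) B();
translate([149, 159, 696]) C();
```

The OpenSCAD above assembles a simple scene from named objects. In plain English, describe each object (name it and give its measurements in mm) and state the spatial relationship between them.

A is a table with a 781×580 mm rectangular top, 50 mm thick, top surface at z = 696 mm, supported by four round legs of 54 mm diameter, each leg's bounding box inset 25 mm from the nearest pair of top edges, running from the floor.

B is a simple wooden stool: a rectangular seat 277 mm (x) by 266 mm (y), 38 mm thick, top face at z = 436 mm, on four round legs, each 28 mm in diameter. The legs rest on z = 0, each leg's axis is inset half a diameter from the nearest pair of seat edges (so the leg's bounding box is flush with the corner).

C is an open storage box with external size 483×262×398 mm and wall thickness 25 mm (the base is also 25 mm thick). The base covers the whole footprint; the four walls stand on the base, with the y-facing walls full-width and the x-facing walls fitting between their inner faces.

Three stools sit around the table at the −y, +y, +x sides. The open box is on top of the table, centred.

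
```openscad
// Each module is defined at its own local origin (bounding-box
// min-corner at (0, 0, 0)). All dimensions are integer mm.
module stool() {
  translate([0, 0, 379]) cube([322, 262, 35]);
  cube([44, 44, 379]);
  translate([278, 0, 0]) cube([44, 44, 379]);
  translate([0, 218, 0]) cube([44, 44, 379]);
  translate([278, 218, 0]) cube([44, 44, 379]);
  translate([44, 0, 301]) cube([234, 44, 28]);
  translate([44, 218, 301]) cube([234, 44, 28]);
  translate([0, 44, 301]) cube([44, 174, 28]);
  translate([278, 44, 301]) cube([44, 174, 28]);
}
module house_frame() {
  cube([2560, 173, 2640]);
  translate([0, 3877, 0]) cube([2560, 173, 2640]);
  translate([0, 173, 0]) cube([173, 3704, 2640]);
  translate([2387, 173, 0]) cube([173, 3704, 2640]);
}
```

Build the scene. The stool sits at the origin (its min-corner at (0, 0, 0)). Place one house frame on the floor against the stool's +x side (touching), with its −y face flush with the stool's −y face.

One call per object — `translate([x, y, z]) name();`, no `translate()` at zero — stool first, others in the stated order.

stool();
translate([322, 0, 0]) house_frame();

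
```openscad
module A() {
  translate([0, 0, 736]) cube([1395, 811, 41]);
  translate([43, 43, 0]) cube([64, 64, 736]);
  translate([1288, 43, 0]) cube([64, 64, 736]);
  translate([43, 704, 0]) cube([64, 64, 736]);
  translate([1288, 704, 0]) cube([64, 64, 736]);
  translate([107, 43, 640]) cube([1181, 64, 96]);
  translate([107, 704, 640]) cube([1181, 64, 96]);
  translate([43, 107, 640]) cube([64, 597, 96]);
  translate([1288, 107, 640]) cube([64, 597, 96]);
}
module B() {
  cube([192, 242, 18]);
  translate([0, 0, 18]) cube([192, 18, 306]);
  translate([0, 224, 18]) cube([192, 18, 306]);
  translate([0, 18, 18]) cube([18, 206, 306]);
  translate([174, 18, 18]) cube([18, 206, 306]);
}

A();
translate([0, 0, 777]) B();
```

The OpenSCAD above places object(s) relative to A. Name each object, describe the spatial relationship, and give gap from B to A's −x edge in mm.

The open box's min-x is at 0; the table's min-x is 0; gap = 0 mm.

A is a table. B is an open box. The open box is on top of the table. The gap from the open box to the table's −x edge is 0 mm.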